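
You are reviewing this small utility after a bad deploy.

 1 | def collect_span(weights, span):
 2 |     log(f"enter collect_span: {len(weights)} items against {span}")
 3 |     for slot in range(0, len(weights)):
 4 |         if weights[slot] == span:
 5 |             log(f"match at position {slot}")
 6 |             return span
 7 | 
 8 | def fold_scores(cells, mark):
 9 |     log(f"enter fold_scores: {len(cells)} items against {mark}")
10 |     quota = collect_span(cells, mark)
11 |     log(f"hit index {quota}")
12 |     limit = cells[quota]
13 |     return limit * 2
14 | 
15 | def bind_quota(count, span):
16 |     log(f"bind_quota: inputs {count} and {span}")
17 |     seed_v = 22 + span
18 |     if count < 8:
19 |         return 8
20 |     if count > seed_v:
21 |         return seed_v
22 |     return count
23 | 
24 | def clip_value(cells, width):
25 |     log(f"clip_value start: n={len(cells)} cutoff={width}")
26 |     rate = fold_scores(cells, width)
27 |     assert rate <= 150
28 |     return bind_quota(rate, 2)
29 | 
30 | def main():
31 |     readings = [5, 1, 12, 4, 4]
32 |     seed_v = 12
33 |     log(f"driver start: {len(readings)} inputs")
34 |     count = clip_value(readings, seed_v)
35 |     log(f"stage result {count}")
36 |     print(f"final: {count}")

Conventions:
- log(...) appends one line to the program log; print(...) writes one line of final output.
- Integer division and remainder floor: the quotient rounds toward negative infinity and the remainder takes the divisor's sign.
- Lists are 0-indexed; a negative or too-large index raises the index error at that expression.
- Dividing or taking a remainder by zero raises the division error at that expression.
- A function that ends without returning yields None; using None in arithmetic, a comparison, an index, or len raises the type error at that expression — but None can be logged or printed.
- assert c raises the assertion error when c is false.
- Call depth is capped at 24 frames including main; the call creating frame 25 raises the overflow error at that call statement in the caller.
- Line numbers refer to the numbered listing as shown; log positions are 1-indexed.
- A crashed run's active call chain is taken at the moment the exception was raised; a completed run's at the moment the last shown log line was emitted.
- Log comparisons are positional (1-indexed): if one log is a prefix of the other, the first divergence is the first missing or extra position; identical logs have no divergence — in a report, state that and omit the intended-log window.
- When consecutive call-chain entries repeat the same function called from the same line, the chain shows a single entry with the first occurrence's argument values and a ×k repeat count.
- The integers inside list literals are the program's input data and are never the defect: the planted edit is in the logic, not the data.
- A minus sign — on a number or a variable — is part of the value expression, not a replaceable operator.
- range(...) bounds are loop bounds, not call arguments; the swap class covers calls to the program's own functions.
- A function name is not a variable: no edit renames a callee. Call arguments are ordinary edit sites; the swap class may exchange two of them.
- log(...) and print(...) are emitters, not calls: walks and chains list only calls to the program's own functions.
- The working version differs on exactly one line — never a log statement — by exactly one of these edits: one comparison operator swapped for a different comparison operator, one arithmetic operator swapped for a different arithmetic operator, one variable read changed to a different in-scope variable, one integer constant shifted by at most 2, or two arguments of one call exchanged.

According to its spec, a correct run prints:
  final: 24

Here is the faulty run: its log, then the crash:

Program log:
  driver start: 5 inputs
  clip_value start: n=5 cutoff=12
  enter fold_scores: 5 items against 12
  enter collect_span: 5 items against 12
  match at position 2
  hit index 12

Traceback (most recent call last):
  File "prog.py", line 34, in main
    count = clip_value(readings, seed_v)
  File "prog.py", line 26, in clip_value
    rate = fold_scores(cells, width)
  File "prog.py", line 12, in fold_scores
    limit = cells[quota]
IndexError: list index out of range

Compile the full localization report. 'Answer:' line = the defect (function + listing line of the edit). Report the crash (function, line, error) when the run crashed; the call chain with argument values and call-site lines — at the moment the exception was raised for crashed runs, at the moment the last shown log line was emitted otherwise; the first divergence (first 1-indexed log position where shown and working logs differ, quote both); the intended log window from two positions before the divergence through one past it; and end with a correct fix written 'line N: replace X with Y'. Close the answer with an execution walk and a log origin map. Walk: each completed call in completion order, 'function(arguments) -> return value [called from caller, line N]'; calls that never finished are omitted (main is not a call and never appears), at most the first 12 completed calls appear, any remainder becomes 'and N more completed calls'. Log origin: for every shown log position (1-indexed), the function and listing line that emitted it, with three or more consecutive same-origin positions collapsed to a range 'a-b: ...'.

Answer: the defect is in collect_span at line 6.
The tell: Everything matches until log position 6, which reads 'hit index 12' in place of 'hit index 2'.
Crash: fold_scores, line 12, IndexError.
Call chain: main -> clip_value([5, 1, 12, 4, 4], 12) (called at line 34) -> fold_scores([5, 1, 12, 4, 4], 12) (called at line 26).
First divergence: position 6; shown 'hit index 12' vs intended 'hit index 2'.
Intended log window:
  4: enter collect_span: 5 items against 12
  5: match at position 2
  6: hit index 2
  7: bind_quota: inputs 24 and 2
Execution walk:
  collect_span([5, 1, 12, 4, 4], 12) -> 12  [called from fold_scores, line 10]
Log origin:
  1: emitted by main (line 33)
  2: emitted by clip_value (line 25)
  3: emitted by fold_scores (line 9)
  4: emitted by collect_span (line 2)
  5: emitted by collect_span (line 5)
  6: emitted by fold_scores (line 11)
A correct fix: line 6: replace `span` with `slot`.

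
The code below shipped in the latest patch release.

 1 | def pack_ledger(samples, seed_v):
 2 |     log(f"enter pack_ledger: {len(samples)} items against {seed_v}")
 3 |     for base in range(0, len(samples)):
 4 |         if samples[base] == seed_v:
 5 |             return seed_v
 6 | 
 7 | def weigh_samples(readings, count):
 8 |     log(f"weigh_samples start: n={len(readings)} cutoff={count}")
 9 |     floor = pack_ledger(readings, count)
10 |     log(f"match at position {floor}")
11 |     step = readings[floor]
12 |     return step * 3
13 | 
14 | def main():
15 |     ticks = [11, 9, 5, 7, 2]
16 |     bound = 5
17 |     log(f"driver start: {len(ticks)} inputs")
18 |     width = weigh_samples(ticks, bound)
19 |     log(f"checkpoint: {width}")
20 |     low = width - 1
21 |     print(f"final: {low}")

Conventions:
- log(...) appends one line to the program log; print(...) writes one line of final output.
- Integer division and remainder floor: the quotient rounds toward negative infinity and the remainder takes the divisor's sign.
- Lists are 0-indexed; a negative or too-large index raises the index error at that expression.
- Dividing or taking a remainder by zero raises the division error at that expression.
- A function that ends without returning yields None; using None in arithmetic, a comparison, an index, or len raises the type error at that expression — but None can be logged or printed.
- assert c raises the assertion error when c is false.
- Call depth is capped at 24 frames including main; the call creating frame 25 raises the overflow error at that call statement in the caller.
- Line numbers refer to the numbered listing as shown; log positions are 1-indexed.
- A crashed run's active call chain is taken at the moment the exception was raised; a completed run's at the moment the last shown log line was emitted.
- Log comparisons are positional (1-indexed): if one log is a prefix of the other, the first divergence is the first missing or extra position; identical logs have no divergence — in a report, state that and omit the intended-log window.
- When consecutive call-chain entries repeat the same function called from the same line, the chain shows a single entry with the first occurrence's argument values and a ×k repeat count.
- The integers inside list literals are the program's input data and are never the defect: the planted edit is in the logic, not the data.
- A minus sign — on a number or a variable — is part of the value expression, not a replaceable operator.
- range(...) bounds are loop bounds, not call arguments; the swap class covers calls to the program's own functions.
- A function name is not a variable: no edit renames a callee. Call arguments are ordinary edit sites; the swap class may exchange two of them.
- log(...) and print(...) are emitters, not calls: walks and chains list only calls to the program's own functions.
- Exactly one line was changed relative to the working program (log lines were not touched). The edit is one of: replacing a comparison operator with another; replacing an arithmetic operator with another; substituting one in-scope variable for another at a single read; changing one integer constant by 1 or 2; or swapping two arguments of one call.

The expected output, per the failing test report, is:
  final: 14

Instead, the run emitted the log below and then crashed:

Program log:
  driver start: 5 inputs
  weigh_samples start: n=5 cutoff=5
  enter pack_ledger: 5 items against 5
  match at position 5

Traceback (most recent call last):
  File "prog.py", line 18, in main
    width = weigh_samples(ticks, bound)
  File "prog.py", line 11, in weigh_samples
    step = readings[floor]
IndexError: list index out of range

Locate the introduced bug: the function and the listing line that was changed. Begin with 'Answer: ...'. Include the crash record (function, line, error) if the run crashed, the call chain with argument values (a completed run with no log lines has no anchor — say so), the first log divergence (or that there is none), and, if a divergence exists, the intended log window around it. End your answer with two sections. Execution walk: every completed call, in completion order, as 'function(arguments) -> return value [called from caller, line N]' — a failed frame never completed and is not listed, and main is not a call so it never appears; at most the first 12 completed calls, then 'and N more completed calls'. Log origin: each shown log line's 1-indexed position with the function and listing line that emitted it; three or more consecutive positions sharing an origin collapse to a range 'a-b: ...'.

Answer: the defect is in pack_ledger at line 5.
Key fact: At log position 4 the runs split — shown 'match at position 5', but the working version logs 'match at position 2'.
Crash: weigh_samples, line 11, IndexError.
Call chain: main -> weigh_samples([11, 9, 5, 7, 2], 5) (called at line 18).
First divergence: position 4 — shown 'match at position 5', intended 'match at position 2'.
Intended log window:
  2: weigh_samples start: n=5 cutoff=5
  3: enter pack_ledger: 5 items against 5
  4: match at position 2
  5: checkpoint: 15
Execution walk:
  pack_ledger([11, 9, 5, 7, 2], 5) -> 5  [called from weigh_samples, line 9]
Log origins:
  1: logged in main at line 17
  2: logged in weigh_samples at line 8
  3: logged in pack_ledger at line 2
  4: logged in weigh_samples at line 10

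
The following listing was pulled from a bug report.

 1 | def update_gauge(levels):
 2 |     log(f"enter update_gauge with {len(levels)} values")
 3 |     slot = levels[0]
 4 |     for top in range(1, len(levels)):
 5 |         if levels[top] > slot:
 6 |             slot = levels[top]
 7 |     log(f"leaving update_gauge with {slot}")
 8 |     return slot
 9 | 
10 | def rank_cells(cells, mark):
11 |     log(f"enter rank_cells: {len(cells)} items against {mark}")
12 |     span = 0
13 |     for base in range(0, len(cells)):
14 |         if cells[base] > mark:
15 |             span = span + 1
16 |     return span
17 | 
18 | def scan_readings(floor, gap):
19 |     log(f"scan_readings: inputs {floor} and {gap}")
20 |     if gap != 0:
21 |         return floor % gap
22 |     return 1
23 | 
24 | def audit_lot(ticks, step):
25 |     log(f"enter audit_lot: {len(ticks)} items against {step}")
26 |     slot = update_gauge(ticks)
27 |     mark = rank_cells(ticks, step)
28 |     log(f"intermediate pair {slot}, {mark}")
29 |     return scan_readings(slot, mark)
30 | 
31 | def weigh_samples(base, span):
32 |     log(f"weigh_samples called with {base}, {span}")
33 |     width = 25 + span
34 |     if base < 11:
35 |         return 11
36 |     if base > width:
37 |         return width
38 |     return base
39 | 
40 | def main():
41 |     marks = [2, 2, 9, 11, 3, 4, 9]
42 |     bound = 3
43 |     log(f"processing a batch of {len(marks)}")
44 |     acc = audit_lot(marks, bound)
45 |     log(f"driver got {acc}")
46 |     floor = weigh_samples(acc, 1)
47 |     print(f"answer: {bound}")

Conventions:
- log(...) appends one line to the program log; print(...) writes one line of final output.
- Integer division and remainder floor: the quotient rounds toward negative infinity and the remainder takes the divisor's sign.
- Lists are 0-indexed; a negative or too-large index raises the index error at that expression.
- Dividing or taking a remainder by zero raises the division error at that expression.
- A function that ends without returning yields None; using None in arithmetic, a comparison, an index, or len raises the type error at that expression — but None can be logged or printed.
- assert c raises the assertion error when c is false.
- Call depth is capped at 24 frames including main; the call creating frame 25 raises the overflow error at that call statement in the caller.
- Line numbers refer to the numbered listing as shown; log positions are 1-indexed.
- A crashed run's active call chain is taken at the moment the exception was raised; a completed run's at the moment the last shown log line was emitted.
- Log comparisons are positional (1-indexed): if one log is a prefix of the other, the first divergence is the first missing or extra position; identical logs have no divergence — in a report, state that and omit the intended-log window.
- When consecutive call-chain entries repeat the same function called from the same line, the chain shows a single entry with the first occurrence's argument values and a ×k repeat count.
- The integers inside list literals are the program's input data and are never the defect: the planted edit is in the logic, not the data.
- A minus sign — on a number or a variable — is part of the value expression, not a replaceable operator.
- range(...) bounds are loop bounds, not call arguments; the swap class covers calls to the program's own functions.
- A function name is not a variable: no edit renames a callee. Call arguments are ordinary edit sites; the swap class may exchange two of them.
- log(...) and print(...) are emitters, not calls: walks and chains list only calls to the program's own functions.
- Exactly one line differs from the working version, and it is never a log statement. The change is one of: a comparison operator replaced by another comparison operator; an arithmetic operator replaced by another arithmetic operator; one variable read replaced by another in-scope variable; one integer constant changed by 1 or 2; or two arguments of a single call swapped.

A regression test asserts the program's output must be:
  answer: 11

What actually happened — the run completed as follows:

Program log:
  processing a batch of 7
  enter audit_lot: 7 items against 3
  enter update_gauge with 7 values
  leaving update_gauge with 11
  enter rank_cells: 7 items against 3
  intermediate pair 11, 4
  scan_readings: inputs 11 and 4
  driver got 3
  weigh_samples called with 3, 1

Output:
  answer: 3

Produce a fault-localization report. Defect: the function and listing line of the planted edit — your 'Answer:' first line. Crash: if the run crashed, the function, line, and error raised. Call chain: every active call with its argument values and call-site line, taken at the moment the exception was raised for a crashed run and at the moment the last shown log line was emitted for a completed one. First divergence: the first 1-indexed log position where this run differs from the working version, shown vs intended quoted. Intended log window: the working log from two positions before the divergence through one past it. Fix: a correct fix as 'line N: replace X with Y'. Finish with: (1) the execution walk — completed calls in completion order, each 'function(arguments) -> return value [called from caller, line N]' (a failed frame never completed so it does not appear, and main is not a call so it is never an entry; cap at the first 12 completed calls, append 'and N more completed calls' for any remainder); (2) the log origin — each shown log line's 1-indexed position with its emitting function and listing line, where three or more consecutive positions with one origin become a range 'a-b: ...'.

Answer: the defect is in main at line 47.
Key observation: The two runs log identically and part ways only at the printed values.
Call chain: main -> weigh_samples(3, 1) (called at line 46).
First divergence: there is none — every log position agrees.
Execution walk:
  update_gauge([2, 2, 9, 11, 3, 4, 9]) -> 11  [called from audit_lot, line 26]
  rank_cells([2, 2, 9, 11, 3, 4, 9], 3) -> 4  [called from audit_lot, line 27]
  scan_readings(11, 4) -> 3  [called from audit_lot, line 29]
  audit_lot([2, 2, 9, 11, 3, 4, 9], 3) -> 3  [called from main, line 44]
  weigh_samples(3, 1) -> 11  [called from main, line 46]
Origin of each log line:
  1: emitted by main (line 43)
  2: emitted by audit_lot (line 25)
  3: emitted by update_gauge (line 2)
  4: emitted by update_gauge (line 7)
  5: emitted by rank_cells (line 11)
  6: emitted by audit_lot (line 28)
  7: emitted by scan_readings (line 19)
  8: emitted by main (line 45)
  9: emitted by weigh_samples (line 32)
A correct fix: line 47: replace `bound` with `floor`.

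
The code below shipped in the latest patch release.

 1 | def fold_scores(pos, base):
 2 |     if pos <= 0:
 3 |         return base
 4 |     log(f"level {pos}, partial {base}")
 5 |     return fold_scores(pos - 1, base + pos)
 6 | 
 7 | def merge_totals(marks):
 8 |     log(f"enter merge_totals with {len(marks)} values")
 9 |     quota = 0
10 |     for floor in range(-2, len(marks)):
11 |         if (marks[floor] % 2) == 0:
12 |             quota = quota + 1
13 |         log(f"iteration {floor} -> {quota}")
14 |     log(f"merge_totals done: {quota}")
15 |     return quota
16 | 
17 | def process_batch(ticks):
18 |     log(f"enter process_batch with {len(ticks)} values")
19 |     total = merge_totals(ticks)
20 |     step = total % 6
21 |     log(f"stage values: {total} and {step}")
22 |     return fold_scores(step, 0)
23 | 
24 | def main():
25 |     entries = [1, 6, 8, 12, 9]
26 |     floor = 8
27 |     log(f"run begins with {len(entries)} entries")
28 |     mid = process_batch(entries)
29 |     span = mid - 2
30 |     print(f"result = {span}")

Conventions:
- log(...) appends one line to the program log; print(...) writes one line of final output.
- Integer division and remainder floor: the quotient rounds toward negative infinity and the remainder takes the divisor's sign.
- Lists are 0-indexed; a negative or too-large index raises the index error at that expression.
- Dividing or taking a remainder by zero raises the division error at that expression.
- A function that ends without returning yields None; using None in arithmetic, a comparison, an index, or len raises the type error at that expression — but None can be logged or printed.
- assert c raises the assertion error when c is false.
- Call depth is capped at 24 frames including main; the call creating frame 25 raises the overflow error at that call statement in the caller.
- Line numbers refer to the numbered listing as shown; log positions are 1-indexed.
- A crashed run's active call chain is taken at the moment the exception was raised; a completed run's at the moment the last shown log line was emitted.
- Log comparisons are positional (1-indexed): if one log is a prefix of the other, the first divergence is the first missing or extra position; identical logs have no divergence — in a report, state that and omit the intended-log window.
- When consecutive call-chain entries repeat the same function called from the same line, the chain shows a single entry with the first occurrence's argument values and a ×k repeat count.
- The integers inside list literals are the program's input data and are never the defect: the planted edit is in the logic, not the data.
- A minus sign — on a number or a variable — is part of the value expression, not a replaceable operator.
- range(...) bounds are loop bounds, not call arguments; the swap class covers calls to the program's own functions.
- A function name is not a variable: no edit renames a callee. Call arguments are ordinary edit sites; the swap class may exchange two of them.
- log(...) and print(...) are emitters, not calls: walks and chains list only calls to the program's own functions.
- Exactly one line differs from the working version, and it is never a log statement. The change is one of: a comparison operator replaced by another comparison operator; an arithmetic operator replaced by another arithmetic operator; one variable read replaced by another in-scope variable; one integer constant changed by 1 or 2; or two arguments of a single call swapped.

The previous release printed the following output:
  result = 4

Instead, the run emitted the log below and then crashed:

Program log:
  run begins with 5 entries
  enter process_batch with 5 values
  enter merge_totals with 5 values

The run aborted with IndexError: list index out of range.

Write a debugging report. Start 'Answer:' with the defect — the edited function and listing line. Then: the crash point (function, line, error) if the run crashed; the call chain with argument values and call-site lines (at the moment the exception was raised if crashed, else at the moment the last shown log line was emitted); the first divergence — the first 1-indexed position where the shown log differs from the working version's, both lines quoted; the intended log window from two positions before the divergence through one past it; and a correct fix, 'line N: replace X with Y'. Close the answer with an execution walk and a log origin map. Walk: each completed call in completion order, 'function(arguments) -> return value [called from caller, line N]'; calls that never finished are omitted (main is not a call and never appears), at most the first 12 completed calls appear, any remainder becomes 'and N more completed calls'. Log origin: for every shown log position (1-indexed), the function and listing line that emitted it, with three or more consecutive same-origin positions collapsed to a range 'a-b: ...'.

Answer: the defect is in merge_totals at line 10.
The tell: Only 3 log lines were emitted before the run died; the intended continuation was 'iteration 0 -> 0'.
Crash: merge_totals, line 11, IndexError.
Call chain: main -> process_batch([1, 6, 8, 12, 9]) (called at line 28) -> merge_totals([1, 6, 8, 12, 9]) (called at line 19).
First divergence: position 4 — the faulty run's log ends after 3 lines; the working version continues with 'iteration 0 -> 0'.
Intended log window:
  2: enter process_batch with 5 values
  3: enter merge_totals with 5 values
  4: iteration 0 -> 0
  5: iteration 1 -> 1
Execution walk:
  (no call completed)
Origin of each log line:
  1 — main, line 27
  2 — process_batch, line 18
  3 — merge_totals, line 8
A correct fix: line 10: replace `-2` with `0`.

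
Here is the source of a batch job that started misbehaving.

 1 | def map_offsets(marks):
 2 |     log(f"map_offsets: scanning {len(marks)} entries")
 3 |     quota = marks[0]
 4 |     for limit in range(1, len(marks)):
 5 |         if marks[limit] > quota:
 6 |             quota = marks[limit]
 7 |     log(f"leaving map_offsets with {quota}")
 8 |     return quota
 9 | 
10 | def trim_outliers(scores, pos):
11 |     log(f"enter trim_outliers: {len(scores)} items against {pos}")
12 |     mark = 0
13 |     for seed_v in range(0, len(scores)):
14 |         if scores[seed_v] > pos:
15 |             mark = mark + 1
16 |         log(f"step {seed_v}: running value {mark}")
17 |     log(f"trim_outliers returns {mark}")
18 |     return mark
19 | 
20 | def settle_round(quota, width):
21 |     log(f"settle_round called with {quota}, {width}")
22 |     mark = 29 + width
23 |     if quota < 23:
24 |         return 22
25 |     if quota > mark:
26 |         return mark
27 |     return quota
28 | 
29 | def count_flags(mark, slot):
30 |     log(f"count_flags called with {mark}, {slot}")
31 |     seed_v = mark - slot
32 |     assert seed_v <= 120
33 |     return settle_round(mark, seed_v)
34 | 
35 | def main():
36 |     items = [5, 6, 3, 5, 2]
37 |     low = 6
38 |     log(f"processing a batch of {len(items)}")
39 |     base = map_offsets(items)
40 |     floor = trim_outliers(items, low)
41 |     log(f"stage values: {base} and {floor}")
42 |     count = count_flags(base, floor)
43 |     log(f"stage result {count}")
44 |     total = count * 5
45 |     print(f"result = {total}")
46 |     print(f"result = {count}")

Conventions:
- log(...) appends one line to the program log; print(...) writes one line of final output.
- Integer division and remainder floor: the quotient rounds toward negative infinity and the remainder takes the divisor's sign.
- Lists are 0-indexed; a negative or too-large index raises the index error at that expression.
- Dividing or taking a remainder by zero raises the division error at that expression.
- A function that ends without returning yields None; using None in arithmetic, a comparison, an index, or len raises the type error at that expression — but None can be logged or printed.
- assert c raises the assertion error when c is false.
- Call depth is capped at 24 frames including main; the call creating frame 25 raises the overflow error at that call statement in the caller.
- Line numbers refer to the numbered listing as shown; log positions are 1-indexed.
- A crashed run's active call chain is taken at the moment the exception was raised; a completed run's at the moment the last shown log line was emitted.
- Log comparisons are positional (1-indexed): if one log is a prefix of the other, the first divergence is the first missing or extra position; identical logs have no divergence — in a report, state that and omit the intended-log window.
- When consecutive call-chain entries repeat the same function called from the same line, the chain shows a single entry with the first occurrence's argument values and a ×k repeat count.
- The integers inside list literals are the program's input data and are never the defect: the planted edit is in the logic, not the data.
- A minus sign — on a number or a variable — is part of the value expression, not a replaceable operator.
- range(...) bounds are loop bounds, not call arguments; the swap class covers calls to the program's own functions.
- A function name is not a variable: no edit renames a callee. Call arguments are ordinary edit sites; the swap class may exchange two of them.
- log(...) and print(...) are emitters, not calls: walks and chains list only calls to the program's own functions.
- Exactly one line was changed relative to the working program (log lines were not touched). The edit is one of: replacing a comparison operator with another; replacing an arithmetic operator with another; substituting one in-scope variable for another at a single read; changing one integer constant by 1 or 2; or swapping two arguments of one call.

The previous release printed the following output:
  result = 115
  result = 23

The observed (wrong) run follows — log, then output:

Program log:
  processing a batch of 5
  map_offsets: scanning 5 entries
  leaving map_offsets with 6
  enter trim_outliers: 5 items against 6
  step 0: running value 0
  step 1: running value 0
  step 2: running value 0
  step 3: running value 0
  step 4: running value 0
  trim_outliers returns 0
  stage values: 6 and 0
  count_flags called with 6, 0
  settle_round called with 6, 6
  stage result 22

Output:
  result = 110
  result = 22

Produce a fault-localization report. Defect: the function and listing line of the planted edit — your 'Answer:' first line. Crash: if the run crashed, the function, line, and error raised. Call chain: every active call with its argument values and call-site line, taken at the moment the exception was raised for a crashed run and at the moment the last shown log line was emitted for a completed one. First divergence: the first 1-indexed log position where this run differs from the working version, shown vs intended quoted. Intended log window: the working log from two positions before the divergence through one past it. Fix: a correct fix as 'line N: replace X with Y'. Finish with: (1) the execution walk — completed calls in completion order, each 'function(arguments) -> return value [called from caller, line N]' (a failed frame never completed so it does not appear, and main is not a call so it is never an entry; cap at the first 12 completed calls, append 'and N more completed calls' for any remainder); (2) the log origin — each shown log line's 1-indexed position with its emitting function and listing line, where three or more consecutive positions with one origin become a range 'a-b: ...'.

Answer: the defect is in settle_round at line 24.
Key observation: Position 14 is the first bad log line: 'stage result 22' should read 'stage result 23'.
Call chain: main.
First divergence: position 14 — shown 'stage result 22', intended 'stage result 23'.
Intended log window:
  12: count_flags called with 6, 0
  13: settle_round called with 6, 6
  14: stage result 23
Execution walk:
  map_offsets([5, 6, 3, 5, 2]) -> 6  [called from main, line 39]
  trim_outliers([5, 6, 3, 5, 2], 6) -> 0  [called from main, line 40]
  settle_round(6, 6) -> 22  [called from count_flags, line 33]
  count_flags(6, 0) -> 22  [called from main, line 42]
Origin of each log line:
  1: logged in main at line 38
  2: logged in map_offsets at line 2
  3: logged in map_offsets at line 7
  4: logged in trim_outliers at line 11
  5-9: logged in trim_outliers at line 16
  10: logged in trim_outliers at line 17
  11: logged in main at line 41
  12: logged in count_flags at line 30
  13: logged in settle_round at line 21
  14: logged in main at line 43
A correct fix: line 24: replace `22` with `23`.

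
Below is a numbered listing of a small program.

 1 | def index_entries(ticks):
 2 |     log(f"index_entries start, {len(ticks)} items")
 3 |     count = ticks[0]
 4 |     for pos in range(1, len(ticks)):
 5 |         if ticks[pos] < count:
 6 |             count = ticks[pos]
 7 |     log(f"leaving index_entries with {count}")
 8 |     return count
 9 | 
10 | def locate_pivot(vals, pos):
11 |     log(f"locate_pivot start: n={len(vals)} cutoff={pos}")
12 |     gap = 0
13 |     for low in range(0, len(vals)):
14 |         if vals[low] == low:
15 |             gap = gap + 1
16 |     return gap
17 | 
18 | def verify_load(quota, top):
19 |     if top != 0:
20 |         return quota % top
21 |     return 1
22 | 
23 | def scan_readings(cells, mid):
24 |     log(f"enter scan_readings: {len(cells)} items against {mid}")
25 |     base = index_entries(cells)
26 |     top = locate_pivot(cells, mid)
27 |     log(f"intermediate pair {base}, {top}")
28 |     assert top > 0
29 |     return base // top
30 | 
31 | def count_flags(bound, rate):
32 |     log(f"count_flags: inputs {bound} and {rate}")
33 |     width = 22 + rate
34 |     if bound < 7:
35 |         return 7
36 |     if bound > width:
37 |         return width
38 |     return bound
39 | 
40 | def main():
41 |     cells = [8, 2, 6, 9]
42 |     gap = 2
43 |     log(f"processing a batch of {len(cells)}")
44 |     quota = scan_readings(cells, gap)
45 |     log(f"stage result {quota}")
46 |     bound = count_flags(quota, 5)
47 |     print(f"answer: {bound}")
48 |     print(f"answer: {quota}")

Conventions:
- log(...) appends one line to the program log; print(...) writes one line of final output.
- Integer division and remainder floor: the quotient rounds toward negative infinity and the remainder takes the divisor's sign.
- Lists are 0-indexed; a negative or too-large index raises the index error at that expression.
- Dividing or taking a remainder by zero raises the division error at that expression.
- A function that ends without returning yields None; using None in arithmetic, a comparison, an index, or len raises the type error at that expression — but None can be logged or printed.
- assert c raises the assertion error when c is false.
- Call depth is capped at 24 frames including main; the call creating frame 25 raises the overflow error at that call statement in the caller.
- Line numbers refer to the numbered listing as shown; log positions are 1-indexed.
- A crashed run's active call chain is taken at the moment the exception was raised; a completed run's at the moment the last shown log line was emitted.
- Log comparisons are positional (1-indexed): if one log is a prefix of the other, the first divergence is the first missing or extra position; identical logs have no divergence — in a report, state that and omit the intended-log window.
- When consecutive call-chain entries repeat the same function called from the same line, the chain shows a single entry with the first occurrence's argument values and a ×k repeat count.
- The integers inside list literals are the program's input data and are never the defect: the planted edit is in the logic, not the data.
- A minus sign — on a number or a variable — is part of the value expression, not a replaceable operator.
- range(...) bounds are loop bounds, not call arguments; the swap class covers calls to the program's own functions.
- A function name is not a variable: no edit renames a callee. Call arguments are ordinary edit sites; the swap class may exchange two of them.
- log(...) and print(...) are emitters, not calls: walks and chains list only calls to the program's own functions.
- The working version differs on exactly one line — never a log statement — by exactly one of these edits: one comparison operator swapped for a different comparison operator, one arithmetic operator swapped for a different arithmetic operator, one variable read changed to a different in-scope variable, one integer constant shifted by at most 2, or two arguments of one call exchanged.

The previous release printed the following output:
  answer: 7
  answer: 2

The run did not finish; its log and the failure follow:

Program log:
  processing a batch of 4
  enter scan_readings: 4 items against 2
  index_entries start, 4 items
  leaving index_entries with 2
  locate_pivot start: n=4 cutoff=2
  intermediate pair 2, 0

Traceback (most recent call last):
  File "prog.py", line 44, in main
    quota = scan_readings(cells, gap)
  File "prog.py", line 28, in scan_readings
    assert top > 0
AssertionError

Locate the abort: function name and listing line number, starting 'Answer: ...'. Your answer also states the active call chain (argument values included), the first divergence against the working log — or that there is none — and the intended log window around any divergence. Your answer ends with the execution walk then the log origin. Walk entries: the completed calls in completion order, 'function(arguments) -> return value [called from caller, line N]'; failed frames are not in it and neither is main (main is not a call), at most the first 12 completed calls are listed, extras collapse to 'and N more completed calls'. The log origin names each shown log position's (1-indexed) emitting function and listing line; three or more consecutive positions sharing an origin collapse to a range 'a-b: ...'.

Answer: the error was raised in scan_readings, line 28.
The tell: Position 6 is the first bad log line: 'intermediate pair 2, 0' should read 'intermediate pair 2, 1'.
Call chain: main -> scan_readings([8, 2, 6, 9], 2) (called at line 44).
First divergence: at position 6 the run shows 'intermediate pair 2, 0' where the working version logs 'intermediate pair 2, 1'.
Intended log window:
  4: leaving index_entries with 2
  5: locate_pivot start: n=4 cutoff=2
  6: intermediate pair 2, 1
  7: stage result 2
Execution walk:
  index_entries([8, 2, 6, 9]) -> 2  [called from scan_readings, line 25]
  locate_pivot([8, 2, 6, 9], 2) -> 0  [called from scan_readings, line 26]
Log line origins:
  1 — main, line 43
  2 — scan_readings, line 24
  3 — index_entries, line 2
  4 — index_entries, line 7
  5 — locate_pivot, line 11
  6 — scan_readings, line 27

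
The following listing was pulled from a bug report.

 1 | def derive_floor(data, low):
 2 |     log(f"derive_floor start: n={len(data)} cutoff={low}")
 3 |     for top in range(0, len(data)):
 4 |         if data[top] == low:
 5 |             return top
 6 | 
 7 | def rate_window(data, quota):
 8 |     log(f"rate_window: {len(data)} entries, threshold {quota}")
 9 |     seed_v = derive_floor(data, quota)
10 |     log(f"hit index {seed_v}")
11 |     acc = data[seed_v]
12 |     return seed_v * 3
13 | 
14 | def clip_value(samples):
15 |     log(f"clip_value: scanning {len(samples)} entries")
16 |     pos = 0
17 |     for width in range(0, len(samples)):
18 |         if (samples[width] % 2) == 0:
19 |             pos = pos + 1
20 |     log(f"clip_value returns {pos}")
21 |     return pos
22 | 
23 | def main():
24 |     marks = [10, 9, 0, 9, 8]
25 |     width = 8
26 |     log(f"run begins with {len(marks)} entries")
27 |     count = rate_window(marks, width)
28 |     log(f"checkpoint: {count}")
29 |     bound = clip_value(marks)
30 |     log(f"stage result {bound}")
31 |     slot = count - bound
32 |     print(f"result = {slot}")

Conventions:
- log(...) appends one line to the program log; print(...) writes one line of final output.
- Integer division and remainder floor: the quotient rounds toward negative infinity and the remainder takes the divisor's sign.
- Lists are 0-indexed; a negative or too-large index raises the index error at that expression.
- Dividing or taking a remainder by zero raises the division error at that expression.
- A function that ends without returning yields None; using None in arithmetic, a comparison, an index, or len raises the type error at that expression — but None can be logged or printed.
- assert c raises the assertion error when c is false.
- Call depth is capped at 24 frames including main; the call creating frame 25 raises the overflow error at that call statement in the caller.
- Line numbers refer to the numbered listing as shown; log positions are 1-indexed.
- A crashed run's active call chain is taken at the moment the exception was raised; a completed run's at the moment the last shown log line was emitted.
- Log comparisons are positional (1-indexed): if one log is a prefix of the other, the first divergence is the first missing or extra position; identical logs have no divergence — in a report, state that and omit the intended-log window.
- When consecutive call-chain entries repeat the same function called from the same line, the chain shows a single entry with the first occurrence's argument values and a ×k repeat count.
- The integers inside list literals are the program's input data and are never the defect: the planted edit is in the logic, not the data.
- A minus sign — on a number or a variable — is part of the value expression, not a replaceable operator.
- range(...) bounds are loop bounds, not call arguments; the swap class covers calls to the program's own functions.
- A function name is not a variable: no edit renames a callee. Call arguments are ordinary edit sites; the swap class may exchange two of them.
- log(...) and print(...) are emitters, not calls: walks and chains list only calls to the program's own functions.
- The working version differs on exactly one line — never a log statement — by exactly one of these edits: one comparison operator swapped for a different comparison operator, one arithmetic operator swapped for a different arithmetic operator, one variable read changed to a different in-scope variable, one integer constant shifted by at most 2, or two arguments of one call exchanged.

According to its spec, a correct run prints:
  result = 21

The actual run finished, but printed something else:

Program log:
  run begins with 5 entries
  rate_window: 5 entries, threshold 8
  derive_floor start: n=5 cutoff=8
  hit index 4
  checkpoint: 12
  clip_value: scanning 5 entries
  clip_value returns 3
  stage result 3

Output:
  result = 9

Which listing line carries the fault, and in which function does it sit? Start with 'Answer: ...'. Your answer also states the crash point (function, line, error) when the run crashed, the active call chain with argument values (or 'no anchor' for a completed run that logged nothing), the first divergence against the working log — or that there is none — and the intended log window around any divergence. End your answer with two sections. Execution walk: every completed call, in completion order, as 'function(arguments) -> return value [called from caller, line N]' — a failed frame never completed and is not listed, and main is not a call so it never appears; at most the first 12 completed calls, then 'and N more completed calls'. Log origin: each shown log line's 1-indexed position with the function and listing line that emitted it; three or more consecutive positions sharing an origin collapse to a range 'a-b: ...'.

Answer: the defect is in rate_window at line 12.
The tell: The log first diverges at position 5: the faulty run prints 'checkpoint: 12' where the working version prints 'checkpoint: 24'.
Call chain: main.
First divergence: position 5 — shown 'checkpoint: 12', intended 'checkpoint: 24'.
Intended log window:
  3: derive_floor start: n=5 cutoff=8
  4: hit index 4
  5: checkpoint: 24
  6: clip_value: scanning 5 entries
Execution walk:
  derive_floor([10, 9, 0, 9, 8], 8) -> 4  [called from rate_window, line 9]
  rate_window([10, 9, 0, 9, 8], 8) -> 12  [called from main, line 27]
  clip_value([10, 9, 0, 9, 8]) -> 3  [called from main, line 29]
Log line origins:
  1 — main, line 26
  2 — rate_window, line 8
  3 — derive_floor, line 2
  4 — rate_window, line 10
  5 — main, line 28
  6 — clip_value, line 15
  7 — clip_value, line 20
  8 — main, line 30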